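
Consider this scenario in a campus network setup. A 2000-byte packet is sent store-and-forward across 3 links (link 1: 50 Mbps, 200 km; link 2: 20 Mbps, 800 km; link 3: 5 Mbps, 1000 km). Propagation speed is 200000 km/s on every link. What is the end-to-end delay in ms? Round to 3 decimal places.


Packet = 2000 bytes = 16000 bits. Store-and-forward: sum (t_trans + t_prop) per link.
Link 1: t_trans = 16000/(50*10^6) s = 0.3200 ms; t_prop = 200/200000 s = 1.0000 ms; subtotal = 1.3200 ms
Link 2: t_trans = 16000/(20*10^6) s = 0.8000 ms; t_prop = 800/200000 s = 4.0000 ms; subtotal = 4.8000 ms
Link 3: t_trans = 16000/(5*10^6) s = 3.2000 ms; t_prop = 1000/200000 s = 5.0000 ms; subtotal = 8.2000 ms
End-to-end = 1.3200 + 4.8000 + 8.2000 = 14.3200 ms -> 14.320 ms (3 dp)

14.320


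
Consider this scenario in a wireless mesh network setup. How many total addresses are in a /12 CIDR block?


Given: CIDR prefix /12
Host bits = 32 - 12 = 20
Total addresses = 2^20 = 1048576

1048576


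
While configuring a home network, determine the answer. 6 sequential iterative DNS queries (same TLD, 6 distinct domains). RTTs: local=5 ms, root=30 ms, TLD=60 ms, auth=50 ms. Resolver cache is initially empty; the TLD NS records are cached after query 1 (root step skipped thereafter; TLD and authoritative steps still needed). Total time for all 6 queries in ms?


Lookup 1 (cold cache): local + root + TLD + auth = 5 + 30 + 60 + 50 = 145 ms
Lookups 2..6 (TLD NS cached -> skip root; new domain -> still ask TLD and auth): local + TLD + auth = 5 + 60 + 50 = 115 ms each
Remaining 5 lookups: 5 * 115 = 575 ms
Total = 145 + 575 = 720 ms

720


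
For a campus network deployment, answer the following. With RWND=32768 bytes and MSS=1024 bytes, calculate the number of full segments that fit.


Given: RWND = 32768 bytes, MSS = 1024 bytes
Full segments = floor(RWND / MSS)
Full segments = floor(32768 / 1024)
Full segments = floor(32.0) = 32

32


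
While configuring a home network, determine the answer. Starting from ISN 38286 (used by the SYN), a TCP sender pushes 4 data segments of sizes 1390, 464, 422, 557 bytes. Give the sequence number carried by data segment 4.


The SYN occupies sequence number ISN = 38286, so the first data byte is ISN + 1 = 38287.
SEQ of data segment i = (ISN + 1) + sum of payload sizes of segments 1..i-1.
Segment 1: SEQ = 38287, payload = 1390 bytes
Segment 2: SEQ = 39677, payload = 464 bytes
Segment 3: SEQ = 40141, payload = 422 bytes
Segment 4: SEQ = 40563, payload = 557 bytes
SEQ of segment 4 = 38287 + 1390 + 464 + 422 = 40563

40563


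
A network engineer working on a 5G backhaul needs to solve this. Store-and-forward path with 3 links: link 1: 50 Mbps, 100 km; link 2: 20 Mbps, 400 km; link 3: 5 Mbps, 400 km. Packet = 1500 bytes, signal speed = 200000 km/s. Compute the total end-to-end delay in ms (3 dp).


Packet = 1500 bytes = 12000 bits. Store-and-forward: sum (t_trans + t_prop) per link.
Link 1: t_trans = 12000/(50*10^6) s = 0.2400 ms; t_prop = 100/200000 s = 0.5000 ms; subtotal = 0.7400 ms
Link 2: t_trans = 12000/(20*10^6) s = 0.6000 ms; t_prop = 400/200000 s = 2.0000 ms; subtotal = 2.6000 ms
Link 3: t_trans = 12000/(5*10^6) s = 2.4000 ms; t_prop = 400/200000 s = 2.0000 ms; subtotal = 4.4000 ms
End-to-end = 0.7400 + 2.6000 + 4.4000 = 7.7400 ms -> 7.740 ms (3 dp)

7.740


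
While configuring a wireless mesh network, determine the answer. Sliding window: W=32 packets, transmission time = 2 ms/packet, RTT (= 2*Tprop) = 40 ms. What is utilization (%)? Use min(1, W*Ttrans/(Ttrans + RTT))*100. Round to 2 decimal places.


Given: W = 32, Ttrans = 2 ms, RTT = 40 ms (= 2 * Tprop, Tprop = 20 ms)
Cycle time = Ttrans + RTT = 2 + 40 = 42 ms (first packet sent until its ACK returns)
W * Ttrans = 32 * 2 = 64 ms of sending per cycle
W * Ttrans / (Ttrans + RTT) = 64 / 42 = 1.523810
U = min(1, 1.523810) = 1.000000
U% = 100.00%

100.00


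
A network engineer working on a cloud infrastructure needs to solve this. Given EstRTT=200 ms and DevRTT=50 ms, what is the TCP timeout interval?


Given: EstRTT = 200 ms, DevRTT = 50 ms
Timeout = EstRTT + 4 * DevRTT
4 * DevRTT = 4 * 50 = 200
Timeout = 200 + 200 = 400 ms

400


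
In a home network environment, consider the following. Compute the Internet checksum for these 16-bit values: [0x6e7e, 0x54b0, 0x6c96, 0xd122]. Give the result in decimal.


Given words: [0x6e7e, 0x54b0, 0x6c96, 0xd122]
Step 1: Sum all words
Raw sum = 28286 + 21680 + 27798 + 53538 = 131302
Step 2: Fold carry: (230 + 2) = 232
One's complement = ~232 & 0xFFFF = 65303

65303


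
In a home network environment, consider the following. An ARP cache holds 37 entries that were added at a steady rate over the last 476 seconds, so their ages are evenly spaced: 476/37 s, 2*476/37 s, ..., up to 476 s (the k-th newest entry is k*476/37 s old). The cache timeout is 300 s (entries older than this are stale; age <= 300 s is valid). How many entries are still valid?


Ages are k * 476/37 s for k = 1..37 (spacing = 12.8649 s).
Entry k is valid iff k * 476/37 <= 300 iff k <= 37 * 300 / 476 = 23.3193
n_valid = floor(23.3193) = 23
(n_stale = 37 - 23 = 14)

23


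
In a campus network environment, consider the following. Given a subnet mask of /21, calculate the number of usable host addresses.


Given: subnet mask /21
Host bits = 32 - 21 = 11
Total addresses = 2^11 = 2048
Usable hosts = 2048 - 2 (network + broadcast) = 2046

2046


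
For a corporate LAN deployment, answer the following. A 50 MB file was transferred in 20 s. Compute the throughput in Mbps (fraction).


Given: file = 50 MB, time = 20 s
File in Mb = 50 * 8 = 400 Mb
Throughput = 400 / 20 Mbps
Throughput = 20 Mbps

20


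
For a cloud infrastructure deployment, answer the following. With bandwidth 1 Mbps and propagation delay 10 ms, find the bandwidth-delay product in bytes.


Given: bandwidth = 1 Mbps, delay = 10 ms
BDP in bits = 1 * 10^6 * 10 / 1000
BDP in bits = 10000
BDP in bytes = 10000 / 8 = 1250

1250


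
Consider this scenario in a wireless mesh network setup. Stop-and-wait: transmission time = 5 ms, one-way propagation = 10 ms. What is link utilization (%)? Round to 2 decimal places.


Given: Ttrans = 5 ms, Tprop = 10 ms
RTT = 2 * Tprop = 2 * 10 = 20 ms
U = Ttrans / (Ttrans + RTT)
U = 5 / (5 + 20)
U = 5 / 25 = 0.2
U% = 20.00%

20.00


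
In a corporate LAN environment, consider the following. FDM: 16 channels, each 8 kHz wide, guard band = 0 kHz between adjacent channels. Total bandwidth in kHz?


Given: 16 channels, 8 kHz each, guard = 0 kHz
Channel bandwidth = 16 * 8 = 128 kHz
Guard bands = 15 gaps * 0 kHz = 0 kHz
Total = 128 + 0 = 128 kHz

128


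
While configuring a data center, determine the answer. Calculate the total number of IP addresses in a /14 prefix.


Given: CIDR prefix /14
Host bits = 32 - 14 = 18
Total addresses = 2^18 = 262144

262144


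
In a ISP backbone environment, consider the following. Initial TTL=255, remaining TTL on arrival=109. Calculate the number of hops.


Given: initial TTL = 255, received TTL = 109
Hops = initial TTL - received TTL
Hops = 255 - 109 = 146

146


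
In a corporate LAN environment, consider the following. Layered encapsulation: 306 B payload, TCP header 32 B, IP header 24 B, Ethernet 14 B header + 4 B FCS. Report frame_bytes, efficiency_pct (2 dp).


TCP segment = 306 + 32 = 338 B
IP packet = 338 + 24 = 362 B
Ethernet frame = 362 + 14 + 4 = 380 B
Efficiency = app / frame = 306 / 380 = 0.805263 = 80.5263% -> 80.53% (2 dp)

380, 80.53


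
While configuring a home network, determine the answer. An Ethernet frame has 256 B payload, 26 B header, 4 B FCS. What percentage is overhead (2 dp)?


Given: payload = 256 B, header = 26 B, trailer = 4 B
Overhead bytes = header + trailer = 26 + 4 = 30
Total frame = payload + overhead = 256 + 30 = 286
Overhead % = 30 / 286 * 100 = 10.4895% -> 10.49% (2 dp)

10.49


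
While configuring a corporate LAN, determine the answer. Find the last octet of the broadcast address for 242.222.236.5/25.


Given: IP = 242.222.236.5, prefix = /25
Host bits = 32 - 25 = 7
Network last octet = 5 AND mask = 0
Host part size = 2^7 - 1 = 127
Broadcast last octet = 0 OR 127 = 127

127


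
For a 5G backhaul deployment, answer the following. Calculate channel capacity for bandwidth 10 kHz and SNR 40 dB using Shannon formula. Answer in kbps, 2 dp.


Given: B = 10 kHz, SNR = 40 dB
SNR linear = 10^(40/10) = 10000
1 + SNR = 10001
log2(10001) = 13.2878566418
C = 10 * 1000 * 13.2878566418 = 132878.5664 bps
C = 132.878566 kbps -> 132.88 kbps (2 dp)

132.88


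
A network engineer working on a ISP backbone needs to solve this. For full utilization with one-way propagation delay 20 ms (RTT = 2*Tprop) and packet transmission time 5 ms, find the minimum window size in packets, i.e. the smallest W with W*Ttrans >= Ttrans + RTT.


Given: Ttrans = 5 ms, RTT = 40 ms (= 2 * Tprop, Tprop = 20 ms)
Time until first ACK returns = Ttrans + RTT = 5 + 40 = 45 ms
Need W * Ttrans >= Ttrans + RTT  ->  W >= (Ttrans + RTT) / Ttrans
(Ttrans + RTT) / Ttrans = 45 / 5 = 9
W_min = ceil(9) = 9

9


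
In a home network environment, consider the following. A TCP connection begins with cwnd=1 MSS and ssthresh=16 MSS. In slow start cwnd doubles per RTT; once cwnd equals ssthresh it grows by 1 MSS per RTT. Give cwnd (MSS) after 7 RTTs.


RTT 0: cwnd = 1 MSS (initial)
RTT 1: cwnd = 2 MSS (slow start, doubled)
RTT 2: cwnd = 4 MSS (slow start, doubled)
RTT 3: cwnd = 8 MSS (slow start, doubled)
RTT 4: cwnd = 16 MSS (slow start, doubled)
RTT 5: cwnd = 17 MSS (congestion avoidance, +1)
RTT 6: cwnd = 18 MSS (congestion avoidance, +1)
RTT 7: cwnd = 19 MSS (congestion avoidance, +1)

19


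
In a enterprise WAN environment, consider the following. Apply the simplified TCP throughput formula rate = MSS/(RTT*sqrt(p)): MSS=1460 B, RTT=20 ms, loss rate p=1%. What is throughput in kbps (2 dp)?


Given: MSS = 1460 bytes, RTT = 20 ms, loss = 1%
RTT in seconds = 20 / 1000 = 0.02
Loss rate = 1% = 0.01
sqrt(loss) = sqrt(0.01) = 0.1
Throughput (bytes/s) = 1460 / (0.02 * 0.1) = 730000.0000
Throughput (kbps) = 730000.0000 * 8 / 1000 = 5840.000000 -> 5840.00 kbps (2 dp)

5840.00


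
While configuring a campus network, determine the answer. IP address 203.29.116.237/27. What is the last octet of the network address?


Given: IP = 203.29.116.237, prefix = /27
Subnet mask = 255.255.255.224
Last octet of IP: 237
Last octet of mask: 224
Network last octet = 237 AND 224 = 224

224


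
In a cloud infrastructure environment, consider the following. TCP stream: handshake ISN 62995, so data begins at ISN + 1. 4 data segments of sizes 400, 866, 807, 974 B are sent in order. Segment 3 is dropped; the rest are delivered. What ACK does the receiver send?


SYN uses sequence number 62995; first data byte = ISN + 1 = 62996.
Segment 1: SEQ = 62996, len = 400 B, covers [62996, 63395]
Segment 2: SEQ = 63396, len = 866 B, covers [63396, 64261]
Segment 3: SEQ = 64262, len = 807 B, covers [64262, 65068] [LOST]
Segment 4: SEQ = 65069, len = 974 B, covers [65069, 66042]
In-order data received: bytes [62996, 64261] (segments 1..2).
Segment 3 missing -> gap begins at byte 64262; later segments buffered out of order.
Cumulative ACK = next expected in-order byte = 62996 + 400 + 866 = 64262

64262


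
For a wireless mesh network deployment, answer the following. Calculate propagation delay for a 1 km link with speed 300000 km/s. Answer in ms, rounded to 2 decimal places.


Given: distance = 1 km, speed = 300000 km/s
Delay = distance / speed = 1 / 300000 seconds
Delay in ms = 1 * 1000 / 300000
Delay = 0.0033 ms
Rounded to 2 dp = 0.00 ms

0.00


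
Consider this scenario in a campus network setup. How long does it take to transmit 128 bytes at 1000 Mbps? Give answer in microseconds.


Given: packet = 128 bytes, bandwidth = 1000 Mbps
Packet in bits = 128 * 8 = 1024 bits
Bandwidth = 1000 * 10^6 = 1000000000 bps
Time = 1024 / 1000000000 seconds
Time in us = 1024 * 10^6 / 1000000000 = 1.024

1.024


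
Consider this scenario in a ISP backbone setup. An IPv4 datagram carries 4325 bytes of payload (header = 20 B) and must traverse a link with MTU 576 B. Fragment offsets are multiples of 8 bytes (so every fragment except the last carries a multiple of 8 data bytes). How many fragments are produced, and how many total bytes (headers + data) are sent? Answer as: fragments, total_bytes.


Max data per non-final fragment = floor((MTU - header)/8)*8 = floor((576 - 20)/8)*8 = floor(556/8)*8 = 552 B
Final fragment needs no 8-byte alignment: it can carry up to MTU - header = 556 B
Non-final fragments needed = ceil((payload - 556) / 552) = ceil(3769/552) = ceil(6.8279) = 7
Number of fragments = 7 + 1 = 8
Fragment sizes (data): 7 * 552 B + 461 B (last, 461 <= 556 OK)
Total bytes sent = payload + n_frags * header = 4325 + 8*20 = 4325 + 160 = 4485 B

8, 4485


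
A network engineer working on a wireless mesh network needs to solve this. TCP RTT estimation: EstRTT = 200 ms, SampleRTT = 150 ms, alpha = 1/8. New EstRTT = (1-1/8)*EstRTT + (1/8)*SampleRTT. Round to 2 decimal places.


Given: EstRTT = 200 ms, SampleRTT = 150 ms, alpha = 1/8
New EstRTT = (1 - alpha) * EstRTT + alpha * SampleRTT
(7/8) * 200 = 175
(1/8) * 150 = 18.75
New EstRTT = 175 + 18.75 = 193.75 ms -> 193.75 ms (2 dp)

193.75


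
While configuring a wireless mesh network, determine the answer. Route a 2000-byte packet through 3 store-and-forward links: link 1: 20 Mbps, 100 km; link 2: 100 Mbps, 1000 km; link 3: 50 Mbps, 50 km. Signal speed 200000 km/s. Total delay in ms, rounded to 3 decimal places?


Packet = 2000 bytes = 16000 bits. Store-and-forward: sum (t_trans + t_prop) per link.
Link 1: t_trans = 16000/(20*10^6) s = 0.8000 ms; t_prop = 100/200000 s = 0.5000 ms; subtotal = 1.3000 ms
Link 2: t_trans = 16000/(100*10^6) s = 0.1600 ms; t_prop = 1000/200000 s = 5.0000 ms; subtotal = 5.1600 ms
Link 3: t_trans = 16000/(50*10^6) s = 0.3200 ms; t_prop = 50/200000 s = 0.2500 ms; subtotal = 0.5700 ms
End-to-end = 1.3000 + 5.1600 + 0.5700 = 7.0300 ms -> 7.030 ms (3 dp)

7.030


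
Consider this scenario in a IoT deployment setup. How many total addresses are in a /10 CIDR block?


Given: CIDR prefix /10
Host bits = 32 - 10 = 22
Total addresses = 2^22 = 4194304

4194304


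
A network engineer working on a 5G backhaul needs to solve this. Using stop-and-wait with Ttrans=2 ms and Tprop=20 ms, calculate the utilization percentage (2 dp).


Given: Ttrans = 2 ms, Tprop = 20 ms
RTT = 2 * Tprop = 2 * 20 = 40 ms
U = Ttrans / (Ttrans + RTT)
U = 2 / (2 + 40)
U = 2 / 42 = 0.047619
U% = 4.76%

4.76


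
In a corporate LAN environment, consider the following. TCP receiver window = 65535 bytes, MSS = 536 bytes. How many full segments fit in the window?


Given: RWND = 65535 bytes, MSS = 536 bytes
Full segments = floor(RWND / MSS)
Full segments = floor(65535 / 536)
Full segments = floor(122.2668) = 122

122


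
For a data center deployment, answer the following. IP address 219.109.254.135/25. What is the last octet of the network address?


Given: IP = 219.109.254.135, prefix = /25
Subnet mask = 255.255.255.128
Last octet of IP: 135
Last octet of mask: 128
Network last octet = 135 AND 128 = 128

128


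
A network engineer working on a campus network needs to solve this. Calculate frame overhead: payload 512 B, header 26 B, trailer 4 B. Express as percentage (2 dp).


Given: payload = 512 B, header = 26 B, trailer = 4 B
Overhead bytes = header + trailer = 26 + 4 = 30
Total frame = payload + overhead = 512 + 30 = 542
Overhead % = 30 / 542 * 100 = 5.5351% -> 5.54% (2 dp)

5.54


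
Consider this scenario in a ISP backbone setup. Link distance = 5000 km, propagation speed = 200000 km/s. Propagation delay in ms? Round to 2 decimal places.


Given: distance = 5000 km, speed = 200000 km/s
Delay = distance / speed = 5000 / 200000 seconds
Delay in ms = 5000 * 1000 / 200000
Delay = 25.0000 ms
Rounded to 2 dp = 25.00 ms

25.00


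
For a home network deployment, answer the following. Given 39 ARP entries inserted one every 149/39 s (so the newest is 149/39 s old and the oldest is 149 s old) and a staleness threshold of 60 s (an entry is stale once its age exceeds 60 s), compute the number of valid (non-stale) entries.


Ages are k * 149/39 s for k = 1..39 (spacing = 3.8205 s).
Entry k is valid iff k * 149/39 <= 60 iff k <= 39 * 60 / 149 = 15.7047
n_valid = floor(15.7047) = 15
(n_stale = 39 - 15 = 24)

15


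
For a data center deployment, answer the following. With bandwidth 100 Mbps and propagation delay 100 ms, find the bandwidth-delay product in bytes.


Given: bandwidth = 100 Mbps, delay = 100 ms
BDP in bits = 100 * 10^6 * 100 / 1000
BDP in bits = 10000000
BDP in bytes = 10000000 / 8 = 1250000

1250000


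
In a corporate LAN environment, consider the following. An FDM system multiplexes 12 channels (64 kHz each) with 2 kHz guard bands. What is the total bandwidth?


Given: 12 channels, 64 kHz each, guard = 2 kHz
Channel bandwidth = 12 * 64 = 768 kHz
Guard bands = 11 gaps * 2 kHz = 22 kHz
Total = 768 + 22 = 790 kHz

790


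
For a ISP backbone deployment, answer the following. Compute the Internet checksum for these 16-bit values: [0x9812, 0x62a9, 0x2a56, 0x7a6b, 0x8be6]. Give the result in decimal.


Given words: [0x9812, 0x62a9, 0x2a56, 0x7a6b, 0x8be6]
Step 1: Sum all words
Raw sum = 38930 + 25257 + 10838 + 31339 + 35814 = 142178
Step 2: Fold carry: (11106 + 2) = 11108
One's complement = ~11108 & 0xFFFF = 54427

54427


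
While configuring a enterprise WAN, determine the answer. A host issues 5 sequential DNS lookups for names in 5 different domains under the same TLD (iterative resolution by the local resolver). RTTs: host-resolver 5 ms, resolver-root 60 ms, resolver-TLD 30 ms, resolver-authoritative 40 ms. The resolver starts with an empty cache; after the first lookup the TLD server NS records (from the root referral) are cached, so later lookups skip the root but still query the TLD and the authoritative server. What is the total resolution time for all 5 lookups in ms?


Lookup 1 (cold cache): local + root + TLD + auth = 5 + 60 + 30 + 40 = 135 ms
Lookups 2..5 (TLD NS cached -> skip root; new domain -> still ask TLD and auth): local + TLD + auth = 5 + 30 + 40 = 75 ms each
Remaining 4 lookups: 4 * 75 = 300 ms
Total = 135 + 300 = 435 ms

435


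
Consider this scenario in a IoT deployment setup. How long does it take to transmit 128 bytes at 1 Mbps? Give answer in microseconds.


Given: packet = 128 bytes, bandwidth = 1 Mbps
Packet in bits = 128 * 8 = 1024 bits
Bandwidth = 1 * 10^6 = 1000000 bps
Time = 1024 / 1000000 seconds
Time in us = 1024 * 10^6 / 1000000 = 1024

1024


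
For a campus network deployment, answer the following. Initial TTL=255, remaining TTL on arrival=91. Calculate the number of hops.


Given: initial TTL = 255, received TTL = 91
Hops = initial TTL - received TTL
Hops = 255 - 91 = 164

164


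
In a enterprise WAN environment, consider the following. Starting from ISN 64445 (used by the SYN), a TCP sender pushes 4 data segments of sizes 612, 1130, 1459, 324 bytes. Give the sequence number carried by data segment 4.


The SYN occupies sequence number ISN = 64445, so the first data byte is ISN + 1 = 64446.
SEQ of data segment i = (ISN + 1) + sum of payload sizes of segments 1..i-1.
Segment 1: SEQ = 64446, payload = 612 bytes
Segment 2: SEQ = 65058, payload = 1130 bytes
Segment 3: SEQ = 66188, payload = 1459 bytes
Segment 4: SEQ = 67647, payload = 324 bytes
SEQ of segment 4 = 64446 + 612 + 1130 + 1459 = 67647

67647


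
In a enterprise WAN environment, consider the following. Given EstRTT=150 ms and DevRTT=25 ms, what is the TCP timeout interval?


Given: EstRTT = 150 ms, DevRTT = 25 ms
Timeout = EstRTT + 4 * DevRTT
4 * DevRTT = 4 * 25 = 100
Timeout = 150 + 100 = 250 ms

250


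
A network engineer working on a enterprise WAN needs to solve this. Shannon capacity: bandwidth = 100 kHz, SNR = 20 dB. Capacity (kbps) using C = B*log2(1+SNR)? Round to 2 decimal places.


Given: B = 100 kHz, SNR = 20 dB
SNR linear = 10^(20/10) = 100
1 + SNR = 101
log2(101) = 6.6582114828
C = 100 * 1000 * 6.6582114828 = 665821.1483 bps
C = 665.821148 kbps -> 665.82 kbps (2 dp)

665.82


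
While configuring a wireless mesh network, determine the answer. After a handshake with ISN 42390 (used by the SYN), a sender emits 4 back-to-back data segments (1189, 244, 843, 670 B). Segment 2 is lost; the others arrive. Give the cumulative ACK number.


SYN uses sequence number 42390; first data byte = ISN + 1 = 42391.
Segment 1: SEQ = 42391, len = 1189 B, covers [42391, 43579]
Segment 2: SEQ = 43580, len = 244 B, covers [43580, 43823] [LOST]
Segment 3: SEQ = 43824, len = 843 B, covers [43824, 44666]
Segment 4: SEQ = 44667, len = 670 B, covers [44667, 45336]
In-order data received: bytes [42391, 43579] (segments 1..1).
Segment 2 missing -> gap begins at byte 43580; later segments buffered out of order.
Cumulative ACK = next expected in-order byte = 42391 + 1189 = 43580

43580


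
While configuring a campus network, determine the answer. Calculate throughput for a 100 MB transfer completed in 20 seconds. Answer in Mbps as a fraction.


Given: file = 100 MB, time = 20 s
File in Mb = 100 * 8 = 800 Mb
Throughput = 800 / 20 Mbps
Throughput = 40 Mbps

40


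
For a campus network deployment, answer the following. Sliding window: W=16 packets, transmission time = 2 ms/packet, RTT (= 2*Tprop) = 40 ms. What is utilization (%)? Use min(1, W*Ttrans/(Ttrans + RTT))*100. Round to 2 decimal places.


Given: W = 16, Ttrans = 2 ms, RTT = 40 ms (= 2 * Tprop, Tprop = 20 ms)
Cycle time = Ttrans + RTT = 2 + 40 = 42 ms (first packet sent until its ACK returns)
W * Ttrans = 16 * 2 = 32 ms of sending per cycle
W * Ttrans / (Ttrans + RTT) = 32 / 42 = 0.761905
U = min(1, 0.761905) = 0.761905
U% = 76.19%

76.19


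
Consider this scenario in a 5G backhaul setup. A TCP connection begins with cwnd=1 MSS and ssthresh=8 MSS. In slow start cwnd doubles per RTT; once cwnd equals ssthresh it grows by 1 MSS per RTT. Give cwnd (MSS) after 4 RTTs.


RTT 0: cwnd = 1 MSS (initial)
RTT 1: cwnd = 2 MSS (slow start, doubled)
RTT 2: cwnd = 4 MSS (slow start, doubled)
RTT 3: cwnd = 8 MSS (slow start, doubled)
RTT 4: cwnd = 9 MSS (congestion avoidance, +1)

9


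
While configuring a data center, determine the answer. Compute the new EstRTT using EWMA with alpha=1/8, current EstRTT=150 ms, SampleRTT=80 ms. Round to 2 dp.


Given: EstRTT = 150 ms, SampleRTT = 80 ms, alpha = 1/8
New EstRTT = (1 - alpha) * EstRTT + alpha * SampleRTT
(7/8) * 150 = 131.25
(1/8) * 80 = 10
New EstRTT = 131.25 + 10 = 141.25 ms -> 141.25 ms (2 dp)

141.25


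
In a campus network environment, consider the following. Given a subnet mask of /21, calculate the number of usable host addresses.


Given: subnet mask /21
Host bits = 32 - 21 = 11
Total addresses = 2^11 = 2048
Usable hosts = 2048 - 2 (network + broadcast) = 2046

2046


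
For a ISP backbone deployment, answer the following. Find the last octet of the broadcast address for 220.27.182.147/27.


Given: IP = 220.27.182.147, prefix = /27
Host bits = 32 - 27 = 5
Network last octet = 147 AND mask = 128
Host part size = 2^5 - 1 = 31
Broadcast last octet = 128 OR 31 = 159

159


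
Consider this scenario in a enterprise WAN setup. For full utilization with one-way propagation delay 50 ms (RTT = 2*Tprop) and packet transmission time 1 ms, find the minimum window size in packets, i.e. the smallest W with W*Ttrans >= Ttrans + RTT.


Given: Ttrans = 1 ms, RTT = 100 ms (= 2 * Tprop, Tprop = 50 ms)
Time until first ACK returns = Ttrans + RTT = 1 + 100 = 101 ms
Need W * Ttrans >= Ttrans + RTT  ->  W >= (Ttrans + RTT) / Ttrans
(Ttrans + RTT) / Ttrans = 101 / 1 = 101
W_min = ceil(101) = 101

101


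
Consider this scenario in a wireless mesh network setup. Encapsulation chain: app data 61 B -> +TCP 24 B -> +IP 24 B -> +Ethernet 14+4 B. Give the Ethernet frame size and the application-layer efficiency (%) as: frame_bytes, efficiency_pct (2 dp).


TCP segment = 61 + 24 = 85 B
IP packet = 85 + 24 = 109 B
Ethernet frame = 109 + 14 + 4 = 127 B
Efficiency = app / frame = 61 / 127 = 0.480315 = 48.0315% -> 48.03% (2 dp)

127, 48.03


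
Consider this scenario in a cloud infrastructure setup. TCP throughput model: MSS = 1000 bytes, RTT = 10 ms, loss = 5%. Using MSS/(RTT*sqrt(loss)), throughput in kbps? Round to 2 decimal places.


Given: MSS = 1000 bytes, RTT = 10 ms, loss = 5%
RTT in seconds = 10 / 1000 = 0.01
Loss rate = 5% = 0.05
sqrt(loss) = sqrt(0.05) = 0.223606797750
Throughput (bytes/s) = 1000 / (0.01 * 0.223606797750) = 447213.5955
Throughput (kbps) = 447213.5955 * 8 / 1000 = 3577.708764 -> 3577.71 kbps (2 dp)

3577.71


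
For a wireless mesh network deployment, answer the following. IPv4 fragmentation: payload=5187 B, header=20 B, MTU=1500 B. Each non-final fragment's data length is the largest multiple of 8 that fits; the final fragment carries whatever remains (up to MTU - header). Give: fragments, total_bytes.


Max data per non-final fragment = floor((MTU - header)/8)*8 = floor((1500 - 20)/8)*8 = floor(1480/8)*8 = 1480 B
Final fragment needs no 8-byte alignment: it can carry up to MTU - header = 1480 B
Non-final fragments needed = ceil((payload - 1480) / 1480) = ceil(3707/1480) = ceil(2.5047) = 3
Number of fragments = 3 + 1 = 4
Fragment sizes (data): 3 * 1480 B + 747 B (last, 747 <= 1480 OK)
Total bytes sent = payload + n_frags * header = 5187 + 4*20 = 5187 + 80 = 5267 B

4, 5267


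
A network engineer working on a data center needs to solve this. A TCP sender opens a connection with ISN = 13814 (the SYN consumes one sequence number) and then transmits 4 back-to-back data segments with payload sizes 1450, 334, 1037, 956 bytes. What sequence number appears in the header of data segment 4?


The SYN occupies sequence number ISN = 13814, so the first data byte is ISN + 1 = 13815.
SEQ of data segment i = (ISN + 1) + sum of payload sizes of segments 1..i-1.
Segment 1: SEQ = 13815, payload = 1450 bytes
Segment 2: SEQ = 15265, payload = 334 bytes
Segment 3: SEQ = 15599, payload = 1037 bytes
Segment 4: SEQ = 16636, payload = 956 bytes
SEQ of segment 4 = 13815 + 1450 + 334 + 1037 = 16636

16636


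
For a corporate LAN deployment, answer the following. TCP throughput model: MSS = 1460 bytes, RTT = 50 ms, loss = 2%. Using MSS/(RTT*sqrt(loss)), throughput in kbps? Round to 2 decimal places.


Given: MSS = 1460 bytes, RTT = 50 ms, loss = 2%
RTT in seconds = 50 / 1000 = 0.05
Loss rate = 2% = 0.02
sqrt(loss) = sqrt(0.02) = 0.141421356237
Throughput (bytes/s) = 1460 / (0.05 * 0.141421356237) = 206475.1801
Throughput (kbps) = 206475.1801 * 8 / 1000 = 1651.801441 -> 1651.80 kbps (2 dp)

1651.80


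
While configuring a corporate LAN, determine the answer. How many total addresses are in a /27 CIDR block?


Given: CIDR prefix /27
Host bits = 32 - 27 = 5
Total addresses = 2^5 = 32

32


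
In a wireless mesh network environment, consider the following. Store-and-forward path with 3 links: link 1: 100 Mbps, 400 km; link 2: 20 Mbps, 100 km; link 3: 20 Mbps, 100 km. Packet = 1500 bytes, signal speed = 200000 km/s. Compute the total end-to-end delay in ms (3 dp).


Packet = 1500 bytes = 12000 bits. Store-and-forward: sum (t_trans + t_prop) per link.
Link 1: t_trans = 12000/(100*10^6) s = 0.1200 ms; t_prop = 400/200000 s = 2.0000 ms; subtotal = 2.1200 ms
Link 2: t_trans = 12000/(20*10^6) s = 0.6000 ms; t_prop = 100/200000 s = 0.5000 ms; subtotal = 1.1000 ms
Link 3: t_trans = 12000/(20*10^6) s = 0.6000 ms; t_prop = 100/200000 s = 0.5000 ms; subtotal = 1.1000 ms
End-to-end = 2.1200 + 1.1000 + 1.1000 = 4.3200 ms -> 4.320 ms (3 dp)

4.320


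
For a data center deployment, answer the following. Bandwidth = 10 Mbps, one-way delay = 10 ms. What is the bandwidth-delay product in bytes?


Given: bandwidth = 10 Mbps, delay = 10 ms
BDP in bits = 10 * 10^6 * 10 / 1000
BDP in bits = 100000
BDP in bytes = 100000 / 8 = 12500

12500


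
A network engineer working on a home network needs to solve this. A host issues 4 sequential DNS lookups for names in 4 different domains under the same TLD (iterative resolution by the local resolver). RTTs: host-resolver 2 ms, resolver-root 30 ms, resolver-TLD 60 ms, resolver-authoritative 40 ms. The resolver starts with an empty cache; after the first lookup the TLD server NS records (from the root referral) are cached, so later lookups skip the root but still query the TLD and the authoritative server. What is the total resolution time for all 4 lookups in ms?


Lookup 1 (cold cache): local + root + TLD + auth = 2 + 30 + 60 + 40 = 132 ms
Lookups 2..4 (TLD NS cached -> skip root; new domain -> still ask TLD and auth): local + TLD + auth = 2 + 60 + 40 = 102 ms each
Remaining 3 lookups: 3 * 102 = 306 ms
Total = 132 + 306 = 438 ms

438


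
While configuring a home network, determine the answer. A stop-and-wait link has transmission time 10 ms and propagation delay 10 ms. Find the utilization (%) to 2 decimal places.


Given: Ttrans = 10 ms, Tprop = 10 ms
RTT = 2 * Tprop = 2 * 10 = 20 ms
U = Ttrans / (Ttrans + RTT)
U = 10 / (10 + 20)
U = 10 / 30 = 0.333333
U% = 33.33%

33.33


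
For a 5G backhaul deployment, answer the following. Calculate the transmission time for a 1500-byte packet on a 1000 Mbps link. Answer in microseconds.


Given: packet = 1500 bytes, bandwidth = 1000 Mbps
Packet in bits = 1500 * 8 = 12000 bits
Bandwidth = 1000 * 10^6 = 1000000000 bps
Time = 12000 / 1000000000 seconds
Time in us = 12000 * 10^6 / 1000000000 = 12

12


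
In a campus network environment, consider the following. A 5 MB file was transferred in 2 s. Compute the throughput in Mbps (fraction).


Given: file = 5 MB, time = 2 s
File in Mb = 5 * 8 = 40 Mb
Throughput = 40 / 2 Mbps
Throughput = 20 Mbps

20


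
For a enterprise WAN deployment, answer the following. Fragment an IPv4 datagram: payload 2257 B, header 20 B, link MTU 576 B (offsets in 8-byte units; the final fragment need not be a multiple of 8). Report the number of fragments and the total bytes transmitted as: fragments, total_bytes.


Max data per non-final fragment = floor((MTU - header)/8)*8 = floor((576 - 20)/8)*8 = floor(556/8)*8 = 552 B
Final fragment needs no 8-byte alignment: it can carry up to MTU - header = 556 B
Non-final fragments needed = ceil((payload - 556) / 552) = ceil(1701/552) = ceil(3.0815) = 4
Number of fragments = 4 + 1 = 5
Fragment sizes (data): 4 * 552 B + 49 B (last, 49 <= 556 OK)
Total bytes sent = payload + n_frags * header = 2257 + 5*20 = 2257 + 100 = 2357 B

5, 2357


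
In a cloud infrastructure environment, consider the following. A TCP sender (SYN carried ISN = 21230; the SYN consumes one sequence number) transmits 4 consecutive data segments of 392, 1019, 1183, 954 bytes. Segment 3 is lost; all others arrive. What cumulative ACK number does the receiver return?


SYN uses sequence number 21230; first data byte = ISN + 1 = 21231.
Segment 1: SEQ = 21231, len = 392 B, covers [21231, 21622]
Segment 2: SEQ = 21623, len = 1019 B, covers [21623, 22641]
Segment 3: SEQ = 22642, len = 1183 B, covers [22642, 23824] [LOST]
Segment 4: SEQ = 23825, len = 954 B, covers [23825, 24778]
In-order data received: bytes [21231, 22641] (segments 1..2).
Segment 3 missing -> gap begins at byte 22642; later segments buffered out of order.
Cumulative ACK = next expected in-order byte = 21231 + 392 + 1019 = 22642

22642


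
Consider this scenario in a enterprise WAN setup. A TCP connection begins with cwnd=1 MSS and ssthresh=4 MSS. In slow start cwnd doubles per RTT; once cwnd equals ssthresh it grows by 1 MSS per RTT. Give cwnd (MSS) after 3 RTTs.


RTT 0: cwnd = 1 MSS (initial)
RTT 1: cwnd = 2 MSS (slow start, doubled)
RTT 2: cwnd = 4 MSS (slow start, doubled)
RTT 3: cwnd = 5 MSS (congestion avoidance, +1)

5


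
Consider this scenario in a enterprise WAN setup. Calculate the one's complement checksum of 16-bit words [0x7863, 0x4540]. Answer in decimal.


Given words: [0x7863, 0x4540]
Step 1: Sum all words
Raw sum = 30819 + 17728 = 48547
One's complement = ~48547 & 0xFFFF = 16988

16988


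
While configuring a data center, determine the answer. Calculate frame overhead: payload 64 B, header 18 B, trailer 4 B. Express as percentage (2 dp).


Given: payload = 64 B, header = 18 B, trailer = 4 B
Overhead bytes = header + trailer = 18 + 4 = 22
Total frame = payload + overhead = 64 + 22 = 86
Overhead % = 22 / 86 * 100 = 25.5814% -> 25.58% (2 dp)

25.58


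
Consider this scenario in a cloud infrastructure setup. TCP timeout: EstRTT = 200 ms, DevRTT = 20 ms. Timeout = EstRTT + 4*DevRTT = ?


Given: EstRTT = 200 ms, DevRTT = 20 ms
Timeout = EstRTT + 4 * DevRTT
4 * DevRTT = 4 * 20 = 80
Timeout = 200 + 80 = 280 ms

280


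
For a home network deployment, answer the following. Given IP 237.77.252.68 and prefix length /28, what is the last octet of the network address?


Given: IP = 237.77.252.68, prefix = /28
Subnet mask = 255.255.255.240
Last octet of IP: 68
Last octet of mask: 240
Network last octet = 68 AND 240 = 64

64


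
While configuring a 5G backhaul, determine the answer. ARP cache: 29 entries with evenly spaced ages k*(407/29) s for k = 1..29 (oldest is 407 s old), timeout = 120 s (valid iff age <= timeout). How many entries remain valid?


Ages are k * 407/29 s for k = 1..29 (spacing = 14.0345 s).
Entry k is valid iff k * 407/29 <= 120 iff k <= 29 * 120 / 407 = 8.5504
n_valid = floor(8.5504) = 8
(n_stale = 29 - 8 = 21)

8


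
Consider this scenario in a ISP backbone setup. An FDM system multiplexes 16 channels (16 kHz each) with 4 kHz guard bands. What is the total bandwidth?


Given: 16 channels, 16 kHz each, guard = 4 kHz
Channel bandwidth = 16 * 16 = 256 kHz
Guard bands = 15 gaps * 4 kHz = 60 kHz
Total = 256 + 60 = 316 kHz

316


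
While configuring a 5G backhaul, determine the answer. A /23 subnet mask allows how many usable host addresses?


Given: subnet mask /23
Host bits = 32 - 23 = 9
Total addresses = 2^9 = 512
Usable hosts = 512 - 2 (network + broadcast) = 510

510


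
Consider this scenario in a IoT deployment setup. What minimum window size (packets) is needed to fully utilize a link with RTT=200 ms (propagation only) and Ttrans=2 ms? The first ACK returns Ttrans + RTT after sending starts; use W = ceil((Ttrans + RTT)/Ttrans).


Given: Ttrans = 2 ms, RTT = 200 ms (= 2 * Tprop, Tprop = 100 ms)
Time until first ACK returns = Ttrans + RTT = 2 + 200 = 202 ms
Need W * Ttrans >= Ttrans + RTT  ->  W >= (Ttrans + RTT) / Ttrans
(Ttrans + RTT) / Ttrans = 202 / 2 = 101
W_min = ceil(101) = 101

101


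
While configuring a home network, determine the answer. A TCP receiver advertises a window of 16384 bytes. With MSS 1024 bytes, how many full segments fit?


Given: RWND = 16384 bytes, MSS = 1024 bytes
Full segments = floor(RWND / MSS)
Full segments = floor(16384 / 1024)
Full segments = floor(16.0) = 16

16


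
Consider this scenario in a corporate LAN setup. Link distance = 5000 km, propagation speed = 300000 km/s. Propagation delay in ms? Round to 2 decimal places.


Given: distance = 5000 km, speed = 300000 km/s
Delay = distance / speed = 5000 / 300000 seconds
Delay in ms = 5000 * 1000 / 300000
Delay = 16.6667 ms
Rounded to 2 dp = 16.67 ms

16.67


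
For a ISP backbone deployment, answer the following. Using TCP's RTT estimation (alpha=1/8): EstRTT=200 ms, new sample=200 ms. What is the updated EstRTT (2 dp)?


Given: EstRTT = 200 ms, SampleRTT = 200 ms, alpha = 1/8
New EstRTT = (1 - alpha) * EstRTT + alpha * SampleRTT
(7/8) * 200 = 175
(1/8) * 200 = 25
New EstRTT = 175 + 25 = 200 ms -> 200.00 ms (2 dp)

200.00


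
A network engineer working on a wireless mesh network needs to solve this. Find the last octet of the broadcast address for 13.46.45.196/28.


Given: IP = 13.46.45.196, prefix = /28
Host bits = 32 - 28 = 4
Network last octet = 196 AND mask = 192
Host part size = 2^4 - 1 = 15
Broadcast last octet = 192 OR 15 = 207

207


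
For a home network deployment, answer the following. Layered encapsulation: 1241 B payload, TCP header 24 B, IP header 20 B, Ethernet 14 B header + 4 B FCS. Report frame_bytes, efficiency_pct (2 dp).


TCP segment = 1241 + 24 = 1265 B
IP packet = 1265 + 20 = 1285 B
Ethernet frame = 1285 + 14 + 4 = 1303 B
Efficiency = app / frame = 1241 / 1303 = 0.952417 = 95.2417% -> 95.24% (2 dp)

1303, 95.24


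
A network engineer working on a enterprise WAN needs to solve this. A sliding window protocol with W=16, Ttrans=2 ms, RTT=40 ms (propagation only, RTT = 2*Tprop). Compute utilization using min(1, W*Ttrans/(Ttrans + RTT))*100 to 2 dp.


Given: W = 16, Ttrans = 2 ms, RTT = 40 ms (= 2 * Tprop, Tprop = 20 ms)
Cycle time = Ttrans + RTT = 2 + 40 = 42 ms (first packet sent until its ACK returns)
W * Ttrans = 16 * 2 = 32 ms of sending per cycle
W * Ttrans / (Ttrans + RTT) = 32 / 42 = 0.761905
U = min(1, 0.761905) = 0.761905
U% = 76.19%

76.19


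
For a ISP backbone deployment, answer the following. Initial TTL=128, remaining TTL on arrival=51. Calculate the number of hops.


Given: initial TTL = 128, received TTL = 51
Hops = initial TTL - received TTL
Hops = 128 - 51 = 77

77


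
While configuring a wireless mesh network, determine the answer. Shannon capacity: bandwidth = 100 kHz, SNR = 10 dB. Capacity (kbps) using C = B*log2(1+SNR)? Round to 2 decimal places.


Given: B = 100 kHz, SNR = 10 dB
SNR linear = 10^(10/10) = 10
1 + SNR = 11
log2(11) = 3.4594316186
C = 100 * 1000 * 3.4594316186 = 345943.1619 bps
C = 345.943162 kbps -> 345.94 kbps (2 dp)

345.94


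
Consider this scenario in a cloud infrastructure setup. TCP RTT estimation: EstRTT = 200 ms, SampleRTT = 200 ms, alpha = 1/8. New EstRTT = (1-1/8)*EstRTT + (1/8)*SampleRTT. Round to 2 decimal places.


Given: EstRTT = 200 ms, SampleRTT = 200 ms, alpha = 1/8
New EstRTT = (1 - alpha) * EstRTT + alpha * SampleRTT
(7/8) * 200 = 175
(1/8) * 200 = 25
New EstRTT = 175 + 25 = 200 ms -> 200.00 ms (2 dp)

200.00


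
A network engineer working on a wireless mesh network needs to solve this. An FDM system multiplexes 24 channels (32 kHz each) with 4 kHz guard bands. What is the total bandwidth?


Given: 24 channels, 32 kHz each, guard = 4 kHz
Channel bandwidth = 24 * 32 = 768 kHz
Guard bands = 23 gaps * 4 kHz = 92 kHz
Total = 768 + 92 = 860 kHz

860


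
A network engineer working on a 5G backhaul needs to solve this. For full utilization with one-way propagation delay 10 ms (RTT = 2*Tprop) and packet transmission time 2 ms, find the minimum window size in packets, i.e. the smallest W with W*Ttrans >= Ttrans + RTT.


Given: Ttrans = 2 ms, RTT = 20 ms (= 2 * Tprop, Tprop = 10 ms)
Time until first ACK returns = Ttrans + RTT = 2 + 20 = 22 ms
Need W * Ttrans >= Ttrans + RTT  ->  W >= (Ttrans + RTT) / Ttrans
(Ttrans + RTT) / Ttrans = 22 / 2 = 11
W_min = ceil(11) = 11

11


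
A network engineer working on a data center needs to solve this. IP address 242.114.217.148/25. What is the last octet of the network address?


Given: IP = 242.114.217.148, prefix = /25
Subnet mask = 255.255.255.128
Last octet of IP: 148
Last octet of mask: 128
Network last octet = 148 AND 128 = 128

128


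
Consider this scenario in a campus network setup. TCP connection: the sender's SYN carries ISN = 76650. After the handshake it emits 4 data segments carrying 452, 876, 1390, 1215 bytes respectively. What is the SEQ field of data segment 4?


The SYN occupies sequence number ISN = 76650, so the first data byte is ISN + 1 = 76651.
SEQ of data segment i = (ISN + 1) + sum of payload sizes of segments 1..i-1.
Segment 1: SEQ = 76651, payload = 452 bytes
Segment 2: SEQ = 77103, payload = 876 bytes
Segment 3: SEQ = 77979, payload = 1390 bytes
Segment 4: SEQ = 79369, payload = 1215 bytes
SEQ of segment 4 = 76651 + 452 + 876 + 1390 = 79369

79369


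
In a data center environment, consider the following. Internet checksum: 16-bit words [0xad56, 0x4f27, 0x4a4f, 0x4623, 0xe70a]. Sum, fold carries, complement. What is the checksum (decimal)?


Given words: [0xad56, 0x4f27, 0x4a4f, 0x4623, 0xe70a]
Step 1: Sum all words
Raw sum = 44374 + 20263 + 19023 + 17955 + 59146 = 160761
Step 2: Fold carry: (29689 + 2) = 29691
One's complement = ~29691 & 0xFFFF = 35844

35844
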